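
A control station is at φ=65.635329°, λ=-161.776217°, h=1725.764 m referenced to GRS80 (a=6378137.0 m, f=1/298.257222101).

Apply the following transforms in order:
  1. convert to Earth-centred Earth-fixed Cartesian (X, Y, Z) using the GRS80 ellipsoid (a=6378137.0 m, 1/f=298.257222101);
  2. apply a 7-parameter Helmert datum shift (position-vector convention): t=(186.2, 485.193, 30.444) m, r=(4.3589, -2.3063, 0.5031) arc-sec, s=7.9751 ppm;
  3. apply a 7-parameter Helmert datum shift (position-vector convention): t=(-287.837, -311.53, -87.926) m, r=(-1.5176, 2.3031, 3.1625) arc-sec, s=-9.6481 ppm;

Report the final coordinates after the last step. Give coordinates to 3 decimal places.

start: φ=65.635329°, λ=-161.776217°, h=1725.764 m
→ ECEF (a=6378137.000, f=1/298.257222101): X=-2506924.0904, Y=-825387.9510, Z=5788862.5685
→ Helmert 7p (PV): X=-2506820.5974, Y=-825037.7896, Z=5788893.7058
→ Helmert 7p (PV): X=-2507006.9621, Y=-825337.2028, Z=5788783.9884

X=-2507006.962 m, Y=-825337.203 m, Z=5788783.988 m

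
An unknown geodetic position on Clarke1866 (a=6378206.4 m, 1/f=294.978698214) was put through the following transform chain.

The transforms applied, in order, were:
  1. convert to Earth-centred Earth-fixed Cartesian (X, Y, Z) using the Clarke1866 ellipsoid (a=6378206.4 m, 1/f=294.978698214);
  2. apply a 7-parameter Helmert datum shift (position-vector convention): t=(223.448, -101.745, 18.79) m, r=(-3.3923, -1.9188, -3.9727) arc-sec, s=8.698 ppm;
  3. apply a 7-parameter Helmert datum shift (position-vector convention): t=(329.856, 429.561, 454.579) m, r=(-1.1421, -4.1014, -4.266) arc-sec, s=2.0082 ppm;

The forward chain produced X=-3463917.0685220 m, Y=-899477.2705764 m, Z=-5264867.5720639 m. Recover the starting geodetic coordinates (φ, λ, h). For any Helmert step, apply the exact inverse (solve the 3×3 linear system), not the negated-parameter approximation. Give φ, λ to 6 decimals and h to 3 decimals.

start: X=-3463917.0685, Y=-899477.2706, Z=-5264867.5721 m
→ Helmert⁻¹: X=-3464326.0497, Y=-899947.5201, Z=-5265247.6752
→ Helmert⁻¹: X=-3464551.0128, Y=-899818.0830, Z=-5265203.2376
→ geod (Bowring, a=6378206.400): φ=-55.97117700°, λ=-165.44073600°, h=3327.4540 m

φ=-55.971177°, λ=-165.440736°, h=3327.454 m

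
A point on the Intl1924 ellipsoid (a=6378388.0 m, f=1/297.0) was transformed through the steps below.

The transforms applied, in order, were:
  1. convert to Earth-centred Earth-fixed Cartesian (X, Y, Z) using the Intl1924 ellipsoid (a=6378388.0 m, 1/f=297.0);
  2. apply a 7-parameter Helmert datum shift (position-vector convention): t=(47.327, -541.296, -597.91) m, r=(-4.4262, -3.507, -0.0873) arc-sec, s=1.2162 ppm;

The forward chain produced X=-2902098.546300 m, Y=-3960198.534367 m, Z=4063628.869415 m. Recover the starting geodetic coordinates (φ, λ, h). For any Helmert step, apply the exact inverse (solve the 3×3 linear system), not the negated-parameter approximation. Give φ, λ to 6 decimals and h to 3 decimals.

φ=39.809463°, λ=-126.237477°, h=3688.903 m

start: X=-2902098.5463, Y=-3960198.5344, Z=4063628.8694 m
→ Helmert⁻¹: X=-2902071.5668, Y=-3959740.8636, Z=4064186.2074
→ geod (Bowring, a=6378388.000): φ=39.80946300°, λ=-126.23747700°, h=3688.9030 m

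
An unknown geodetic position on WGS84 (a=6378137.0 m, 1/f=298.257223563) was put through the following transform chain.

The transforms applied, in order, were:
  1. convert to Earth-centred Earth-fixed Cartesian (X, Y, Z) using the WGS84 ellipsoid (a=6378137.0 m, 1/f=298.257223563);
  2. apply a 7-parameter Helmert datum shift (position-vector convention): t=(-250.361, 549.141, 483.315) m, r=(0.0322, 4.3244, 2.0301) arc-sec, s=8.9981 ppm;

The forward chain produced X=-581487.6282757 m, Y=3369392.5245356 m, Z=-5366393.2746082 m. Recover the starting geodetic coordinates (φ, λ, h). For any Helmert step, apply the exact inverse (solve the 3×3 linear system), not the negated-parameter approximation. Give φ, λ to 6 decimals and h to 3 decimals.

start: X=-581487.6283, Y=3369392.5245, Z=-5366393.2746 m
→ Helmert⁻¹: X=-581086.3634, Y=3368817.9520, Z=-5366841.0069
→ geod (Bowring, a=6378137.000): φ=-57.67784000°, λ=99.78663000°, h=239.6290 m

φ=-57.677840°, λ=99.786630°, h=239.629 m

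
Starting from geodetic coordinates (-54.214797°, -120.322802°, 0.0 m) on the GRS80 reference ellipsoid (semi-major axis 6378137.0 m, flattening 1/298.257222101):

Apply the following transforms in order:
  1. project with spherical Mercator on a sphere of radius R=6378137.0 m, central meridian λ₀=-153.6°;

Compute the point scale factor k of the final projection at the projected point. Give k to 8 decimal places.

1.71013782

start: φ=-54.214797°, λ=-120.322802°, h=0.000 m
→ into merc (λ₀=-153.6°): φ=-54.21479700°, λ−λ₀=33.27719800°
scale k = 1.71013782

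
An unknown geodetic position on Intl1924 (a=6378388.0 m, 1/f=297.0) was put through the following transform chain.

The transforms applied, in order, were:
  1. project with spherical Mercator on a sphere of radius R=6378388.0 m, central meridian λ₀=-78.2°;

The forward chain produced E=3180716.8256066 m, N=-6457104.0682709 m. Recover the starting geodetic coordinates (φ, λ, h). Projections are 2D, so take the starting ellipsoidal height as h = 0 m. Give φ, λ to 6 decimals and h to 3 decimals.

start: E=3180716.8256, N=-6457104.0683 m
→ merc⁻¹: φ=-50.06101900°, λ=-49.62825900°

φ=-50.061019°, λ=-49.628259°, h=0.000 m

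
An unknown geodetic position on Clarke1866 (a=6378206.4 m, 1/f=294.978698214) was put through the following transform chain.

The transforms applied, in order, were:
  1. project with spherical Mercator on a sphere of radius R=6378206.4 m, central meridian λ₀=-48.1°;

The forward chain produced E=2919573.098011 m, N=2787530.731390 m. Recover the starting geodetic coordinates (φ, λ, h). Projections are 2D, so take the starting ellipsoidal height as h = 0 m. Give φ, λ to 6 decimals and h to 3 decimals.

start: E=2919573.0980, N=2787530.7314 m
→ merc⁻¹: φ=24.27947400°, λ=-21.87331400°

φ=24.279474°, λ=-21.873314°, h=0.000 m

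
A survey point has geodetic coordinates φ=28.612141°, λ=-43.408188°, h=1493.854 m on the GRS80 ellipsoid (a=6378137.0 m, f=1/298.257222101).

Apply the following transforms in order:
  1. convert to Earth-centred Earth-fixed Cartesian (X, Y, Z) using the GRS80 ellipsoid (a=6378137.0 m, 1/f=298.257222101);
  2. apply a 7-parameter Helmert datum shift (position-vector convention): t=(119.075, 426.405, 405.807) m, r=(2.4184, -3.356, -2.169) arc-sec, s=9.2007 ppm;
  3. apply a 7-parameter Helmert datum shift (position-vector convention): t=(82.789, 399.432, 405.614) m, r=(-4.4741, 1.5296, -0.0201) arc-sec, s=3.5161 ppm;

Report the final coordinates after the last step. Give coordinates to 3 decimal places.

X=4071986.931 m, Y=-3850849.325 m, Z=3037873.162 m

start: φ=28.612141°, λ=-43.408188°, h=1493.854 m
→ ECEF (a=6378137.000, f=1/298.257222101): X=4071801.0519, Y=-3851613.2454, Z=3036948.6854
→ Helmert 7p (PV): X=4071867.6752, Y=-3851300.7035, Z=3037403.5251
→ Helmert 7p (PV): X=4071986.9306, Y=-3850849.3252, Z=3037873.1621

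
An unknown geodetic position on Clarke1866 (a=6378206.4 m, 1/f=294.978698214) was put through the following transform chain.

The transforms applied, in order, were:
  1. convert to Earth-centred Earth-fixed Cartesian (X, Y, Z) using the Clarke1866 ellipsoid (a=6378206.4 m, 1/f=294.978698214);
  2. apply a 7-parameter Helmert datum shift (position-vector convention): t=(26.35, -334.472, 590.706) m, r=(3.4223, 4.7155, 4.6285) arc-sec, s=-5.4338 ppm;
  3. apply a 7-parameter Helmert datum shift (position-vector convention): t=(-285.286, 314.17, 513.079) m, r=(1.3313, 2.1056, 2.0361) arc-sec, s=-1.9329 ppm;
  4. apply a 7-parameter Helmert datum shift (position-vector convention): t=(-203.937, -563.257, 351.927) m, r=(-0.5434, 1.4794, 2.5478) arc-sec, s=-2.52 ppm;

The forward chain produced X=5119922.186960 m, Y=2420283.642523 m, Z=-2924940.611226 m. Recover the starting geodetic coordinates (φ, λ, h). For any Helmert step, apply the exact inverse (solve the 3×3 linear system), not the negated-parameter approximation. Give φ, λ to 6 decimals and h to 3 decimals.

φ=-27.481948°, λ=25.300705°, h=1596.155 m

start: X=5119922.1870, Y=2420283.6425, Z=-2924940.6112 m
→ Helmert⁻¹: X=5120189.9095, Y=2420797.4616, Z=-2925256.8087
→ Helmert⁻¹: X=5120538.8522, Y=2420418.5401, Z=-2925738.8935
→ Helmert⁻¹: X=5120661.5421, Y=2420602.7085, Z=-2926268.5973
→ geod (Bowring, a=6378206.400): φ=-27.48194800°, λ=25.30070500°, h=1596.1550 m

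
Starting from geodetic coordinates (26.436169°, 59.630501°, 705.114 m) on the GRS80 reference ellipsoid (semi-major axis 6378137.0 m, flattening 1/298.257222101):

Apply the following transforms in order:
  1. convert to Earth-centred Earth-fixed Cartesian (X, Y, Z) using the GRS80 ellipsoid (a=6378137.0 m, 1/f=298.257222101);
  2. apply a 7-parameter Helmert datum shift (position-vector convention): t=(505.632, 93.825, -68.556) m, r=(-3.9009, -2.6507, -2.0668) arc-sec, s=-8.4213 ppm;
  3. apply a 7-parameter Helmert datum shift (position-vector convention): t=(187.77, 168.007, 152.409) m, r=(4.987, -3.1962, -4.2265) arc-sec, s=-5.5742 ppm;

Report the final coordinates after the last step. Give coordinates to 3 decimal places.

start: φ=26.436169°, λ=59.630501°, h=705.114 m
→ ECEF (a=6378137.000, f=1/298.257222101): X=2889664.3830, Y=4931326.4611, Z=2822727.9117
→ Helmert 7p (PV): X=2890158.8179, Y=4931403.1866, Z=2822579.4583
→ Helmert 7p (PV): X=2890387.7873, Y=4931416.2411, Z=2822880.1473

X=2890387.787 m, Y=4931416.241 m, Z=2822880.147 m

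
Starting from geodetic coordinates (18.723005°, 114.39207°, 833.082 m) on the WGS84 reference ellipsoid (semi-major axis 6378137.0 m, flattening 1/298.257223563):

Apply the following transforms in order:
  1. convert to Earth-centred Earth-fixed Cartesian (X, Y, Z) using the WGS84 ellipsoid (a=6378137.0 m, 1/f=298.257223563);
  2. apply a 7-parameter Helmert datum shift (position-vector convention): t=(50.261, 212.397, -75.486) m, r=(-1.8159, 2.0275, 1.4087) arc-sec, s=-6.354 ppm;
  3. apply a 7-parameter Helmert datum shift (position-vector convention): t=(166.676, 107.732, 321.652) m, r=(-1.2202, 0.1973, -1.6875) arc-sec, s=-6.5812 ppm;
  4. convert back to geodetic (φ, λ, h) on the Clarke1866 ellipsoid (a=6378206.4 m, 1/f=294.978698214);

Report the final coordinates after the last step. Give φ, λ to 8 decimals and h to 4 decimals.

start: φ=18.723005°, λ=114.392070°, h=833.082 m
→ ECEF (a=6378137.000, f=1/298.257223563): X=-2495830.2143, Y=5504051.9511, Z=2034602.6055
→ Helmert 7p (PV): X=-2495781.6857, Y=5504230.2420, Z=2034490.2686
→ Helmert 7p (PV): X=-2495551.6073, Y=5504334.2034, Z=2034768.3574
→ geod (Bowring, a=6378206.400): φ=18.72531452°, λ=114.38855940°, h=975.8284 m

φ=18.72531452°, λ=114.38855940°, h=975.8284 m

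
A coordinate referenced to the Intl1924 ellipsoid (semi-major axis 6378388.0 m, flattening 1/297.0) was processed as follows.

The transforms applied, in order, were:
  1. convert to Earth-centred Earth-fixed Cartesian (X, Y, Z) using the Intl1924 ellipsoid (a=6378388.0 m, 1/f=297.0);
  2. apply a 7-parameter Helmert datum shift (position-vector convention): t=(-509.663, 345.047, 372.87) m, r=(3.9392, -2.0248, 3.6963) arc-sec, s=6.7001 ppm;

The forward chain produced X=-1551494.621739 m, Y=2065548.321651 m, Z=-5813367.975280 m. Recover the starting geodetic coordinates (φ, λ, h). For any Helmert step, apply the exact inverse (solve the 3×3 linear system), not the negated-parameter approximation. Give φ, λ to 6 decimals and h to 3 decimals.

start: X=-1551494.6217, Y=2065548.3217, Z=-5813367.9753 m
→ Helmert⁻¹: X=-1550994.6305, Y=2065106.2025, Z=-5813726.1065
→ geod (Bowring, a=6378388.000): φ=-66.19039600°, λ=126.90832100°, h=1140.0610 m

φ=-66.190396°, λ=126.908321°, h=1140.061 m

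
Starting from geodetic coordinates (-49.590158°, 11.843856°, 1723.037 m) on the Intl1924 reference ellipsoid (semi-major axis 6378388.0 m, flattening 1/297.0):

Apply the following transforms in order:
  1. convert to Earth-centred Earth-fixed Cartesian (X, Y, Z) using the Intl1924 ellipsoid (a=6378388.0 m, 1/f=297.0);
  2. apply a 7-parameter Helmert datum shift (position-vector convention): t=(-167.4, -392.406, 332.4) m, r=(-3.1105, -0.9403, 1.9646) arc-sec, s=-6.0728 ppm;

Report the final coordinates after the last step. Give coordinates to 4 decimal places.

start: φ=-49.590158°, λ=11.843856°, h=1723.037 m
→ ECEF (a=6378388.000, f=1/297.0): X=4055769.7845, Y=850534.8738, Z=-4834767.4076
→ Helmert 7p (PV): X=4055591.6938, Y=850103.0238, Z=-4834399.9842

X=4055591.6938 m, Y=850103.0238 m, Z=-4834399.9842 m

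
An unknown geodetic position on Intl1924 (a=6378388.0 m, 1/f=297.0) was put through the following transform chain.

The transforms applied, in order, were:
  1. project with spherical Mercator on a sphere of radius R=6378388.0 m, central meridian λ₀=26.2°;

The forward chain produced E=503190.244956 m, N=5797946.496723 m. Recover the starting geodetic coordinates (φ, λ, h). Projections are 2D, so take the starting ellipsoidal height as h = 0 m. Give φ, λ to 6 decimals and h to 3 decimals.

φ=46.108281°, λ=30.720057°, h=0.000 m

start: E=503190.2450, N=5797946.4967 m
→ merc⁻¹: φ=46.10828100°, λ=30.72005700°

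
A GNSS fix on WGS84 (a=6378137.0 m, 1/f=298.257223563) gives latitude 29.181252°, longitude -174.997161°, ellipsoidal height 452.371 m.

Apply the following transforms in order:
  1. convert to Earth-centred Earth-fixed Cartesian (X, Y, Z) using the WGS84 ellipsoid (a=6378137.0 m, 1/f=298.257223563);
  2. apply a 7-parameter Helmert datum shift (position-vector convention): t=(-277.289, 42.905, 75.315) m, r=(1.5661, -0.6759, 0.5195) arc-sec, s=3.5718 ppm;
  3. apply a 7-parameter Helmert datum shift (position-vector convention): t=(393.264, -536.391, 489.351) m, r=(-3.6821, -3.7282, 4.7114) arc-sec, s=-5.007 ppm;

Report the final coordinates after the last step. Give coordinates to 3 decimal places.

X=-5552162.758 m, Y=-486636.549 m, Z=3092123.641 m

start: φ=29.181252°, λ=-174.997161°, h=452.371 m
→ ECEF (a=6378137.000, f=1/298.257223563): X=-5552233.0151, Y=-486034.6656, Z=3091676.9814
→ Helmert 7p (PV): X=-5552539.0424, Y=-486030.9548, Z=3091741.4550
→ Helmert 7p (PV): X=-5552162.7577, Y=-486636.5485, Z=3092123.6412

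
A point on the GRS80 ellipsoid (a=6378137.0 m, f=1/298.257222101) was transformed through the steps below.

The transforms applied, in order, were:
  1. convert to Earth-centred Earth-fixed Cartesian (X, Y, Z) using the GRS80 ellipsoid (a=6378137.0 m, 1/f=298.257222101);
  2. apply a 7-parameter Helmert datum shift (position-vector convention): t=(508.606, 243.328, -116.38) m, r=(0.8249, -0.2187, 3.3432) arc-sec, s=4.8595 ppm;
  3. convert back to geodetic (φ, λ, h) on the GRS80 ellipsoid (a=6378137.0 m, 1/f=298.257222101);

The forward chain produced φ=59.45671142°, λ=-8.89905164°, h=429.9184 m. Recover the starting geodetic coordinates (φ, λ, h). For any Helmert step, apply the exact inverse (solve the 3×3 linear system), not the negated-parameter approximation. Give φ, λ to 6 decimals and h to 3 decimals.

start: φ=59.456711°, λ=-8.899052°, h=429.918 m
→ ECEF (a=6378137.000, f=1/298.257222101): X=3210479.0412, Y=-502693.1586, Z=5470336.0889
→ Helmert⁻¹: X=3209952.4844, Y=-502964.1929, Z=5470424.4933
→ geod (Bowring, a=6378137.000): φ=59.46081200°, λ=-8.90521000°, h=263.0200 m

φ=59.460812°, λ=-8.905210°, h=263.020 m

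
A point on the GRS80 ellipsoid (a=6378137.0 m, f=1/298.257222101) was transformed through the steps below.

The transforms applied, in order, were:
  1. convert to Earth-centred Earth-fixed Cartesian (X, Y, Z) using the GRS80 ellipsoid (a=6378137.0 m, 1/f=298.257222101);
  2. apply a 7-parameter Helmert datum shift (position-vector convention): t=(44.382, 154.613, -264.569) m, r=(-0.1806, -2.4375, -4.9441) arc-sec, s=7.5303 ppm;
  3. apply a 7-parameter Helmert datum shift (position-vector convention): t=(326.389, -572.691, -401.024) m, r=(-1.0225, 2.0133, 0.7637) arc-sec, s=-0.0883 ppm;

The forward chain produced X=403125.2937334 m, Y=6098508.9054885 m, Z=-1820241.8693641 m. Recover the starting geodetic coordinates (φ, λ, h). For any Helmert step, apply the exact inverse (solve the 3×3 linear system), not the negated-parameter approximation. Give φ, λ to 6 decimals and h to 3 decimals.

φ=-16.683215°, λ=86.223050°, h=866.317 m

start: X=403125.2937, Y=6098508.9055, Z=-1820241.8694 m
→ Helmert⁻¹: X=402839.2850, Y=6099089.6647, Z=-1819806.8395
→ Helmert⁻¹: X=402624.1792, Y=6098900.3691, Z=-1819527.9868
→ geod (Bowring, a=6378137.000): φ=-16.68321500°, λ=86.22305000°, h=866.3170 m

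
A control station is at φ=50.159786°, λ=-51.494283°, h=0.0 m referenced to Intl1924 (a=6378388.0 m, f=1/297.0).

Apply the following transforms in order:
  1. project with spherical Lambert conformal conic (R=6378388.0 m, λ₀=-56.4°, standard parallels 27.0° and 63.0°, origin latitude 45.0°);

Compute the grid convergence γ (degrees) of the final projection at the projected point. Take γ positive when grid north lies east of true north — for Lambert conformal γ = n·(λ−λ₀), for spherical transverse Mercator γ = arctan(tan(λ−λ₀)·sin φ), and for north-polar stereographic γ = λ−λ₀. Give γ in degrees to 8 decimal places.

start: φ=50.159786°, λ=-51.494283°, h=0.000 m
→ into lcc (λ₀=-56.4°): φ=50.15978600°, λ−λ₀=4.90571700°
convergence γ = 3.52993323°

3.52993323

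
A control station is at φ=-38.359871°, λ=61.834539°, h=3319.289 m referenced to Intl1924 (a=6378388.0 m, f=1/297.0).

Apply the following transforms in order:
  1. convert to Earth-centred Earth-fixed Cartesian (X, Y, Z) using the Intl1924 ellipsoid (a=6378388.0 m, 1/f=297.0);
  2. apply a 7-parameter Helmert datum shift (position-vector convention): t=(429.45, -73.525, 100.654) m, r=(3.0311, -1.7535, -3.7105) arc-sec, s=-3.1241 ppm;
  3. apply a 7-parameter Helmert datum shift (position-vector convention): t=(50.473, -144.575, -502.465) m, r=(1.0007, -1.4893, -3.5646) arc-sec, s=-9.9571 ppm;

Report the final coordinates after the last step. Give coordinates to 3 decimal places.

X=2365750.558 m, Y=4416972.267 m, Z=-3939195.128 m

start: φ=-38.359871°, λ=61.834539°, h=3319.289 m
→ ECEF (a=6378388.000, f=1/297.0): X=2365083.8565, Y=4417254.5835, Z=-3938968.3697
→ Helmert 7p (PV): X=2365618.8655, Y=4417182.5968, Z=-3938770.3918
→ Helmert 7p (PV): X=2365750.5582, Y=4416972.2669, Z=-3939195.1278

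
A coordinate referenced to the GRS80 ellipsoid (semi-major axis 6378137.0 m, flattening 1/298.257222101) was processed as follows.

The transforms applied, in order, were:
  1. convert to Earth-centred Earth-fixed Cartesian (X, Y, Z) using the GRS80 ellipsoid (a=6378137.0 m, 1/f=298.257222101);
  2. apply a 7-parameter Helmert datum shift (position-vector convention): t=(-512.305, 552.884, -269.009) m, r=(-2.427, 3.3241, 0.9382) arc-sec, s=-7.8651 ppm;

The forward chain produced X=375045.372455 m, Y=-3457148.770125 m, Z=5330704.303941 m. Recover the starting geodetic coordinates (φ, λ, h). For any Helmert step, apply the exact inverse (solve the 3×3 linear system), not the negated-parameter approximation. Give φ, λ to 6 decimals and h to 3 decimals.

start: X=375045.3725, Y=-3457148.7701, Z=5330704.3039 m
→ Helmert⁻¹: X=375458.9910, Y=-3457793.2839, Z=5330980.6068
→ geod (Bowring, a=6378137.000): φ=57.05398900°, λ=-83.80290800°, h=2154.9350 m

φ=57.053989°, λ=-83.802908°, h=2154.935 m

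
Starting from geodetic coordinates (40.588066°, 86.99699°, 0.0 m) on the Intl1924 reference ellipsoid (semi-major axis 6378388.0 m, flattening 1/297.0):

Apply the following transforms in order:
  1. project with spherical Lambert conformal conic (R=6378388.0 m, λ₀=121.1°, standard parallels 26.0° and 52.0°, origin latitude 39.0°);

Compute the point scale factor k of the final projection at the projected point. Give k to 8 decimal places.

0.97447661

start: φ=40.588066°, λ=86.996990°, h=0.000 m
→ into lcc (λ₀=121.1°): φ=40.58806600°, λ−λ₀=-34.10301000°
scale k = 0.97447661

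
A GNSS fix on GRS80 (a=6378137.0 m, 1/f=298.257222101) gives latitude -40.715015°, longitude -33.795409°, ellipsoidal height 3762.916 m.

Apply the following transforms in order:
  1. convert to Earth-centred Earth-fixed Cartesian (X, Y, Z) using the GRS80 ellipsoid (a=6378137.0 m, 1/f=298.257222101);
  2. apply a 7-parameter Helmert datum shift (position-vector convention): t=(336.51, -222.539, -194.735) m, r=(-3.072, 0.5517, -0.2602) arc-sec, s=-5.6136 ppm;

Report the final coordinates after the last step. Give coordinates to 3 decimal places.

X=4025925.928 m, Y=-2694729.111 m, Z=-4141083.346 m

start: φ=-40.715015°, λ=-33.795409°, h=3762.916 m
→ ECEF (a=6378137.000, f=1/298.257222101): X=4025626.4906, Y=-2694454.9471, Z=-4140941.2186
→ Helmert 7p (PV): X=4025925.9275, Y=-2694729.1115, Z=-4141083.3458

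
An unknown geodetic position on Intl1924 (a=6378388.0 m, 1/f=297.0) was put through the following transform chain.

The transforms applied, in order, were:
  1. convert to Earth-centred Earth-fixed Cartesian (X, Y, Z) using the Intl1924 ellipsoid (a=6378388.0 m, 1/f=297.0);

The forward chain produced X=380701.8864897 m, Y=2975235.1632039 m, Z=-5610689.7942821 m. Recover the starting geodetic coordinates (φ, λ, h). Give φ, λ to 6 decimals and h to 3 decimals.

φ=-62.031271°, λ=82.708233°, h=471.088 m

start: X=380701.8865, Y=2975235.1632, Z=-5610689.7943 m
→ geod (Bowring, a=6378388.000): φ=-62.03127100°, λ=82.70823300°, h=471.0880 m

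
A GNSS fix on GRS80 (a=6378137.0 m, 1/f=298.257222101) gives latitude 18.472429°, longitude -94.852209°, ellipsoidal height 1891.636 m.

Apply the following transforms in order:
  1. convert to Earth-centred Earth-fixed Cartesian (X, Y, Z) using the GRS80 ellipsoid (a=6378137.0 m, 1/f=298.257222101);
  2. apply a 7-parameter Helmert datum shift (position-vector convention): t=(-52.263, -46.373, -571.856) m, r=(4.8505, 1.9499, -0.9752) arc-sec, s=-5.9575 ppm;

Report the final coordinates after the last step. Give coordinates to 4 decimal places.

start: φ=18.472429°, λ=-94.852209°, h=1891.636 m
→ ECEF (a=6378137.000, f=1/298.257222101): X=-512026.7473, Y=-6031645.4214, Z=2008647.3128
→ Helmert 7p (PV): X=-512085.4883, Y=-6031700.6749, Z=2007926.4920

X=-512085.4883 m, Y=-6031700.6749 m, Z=2007926.4920 m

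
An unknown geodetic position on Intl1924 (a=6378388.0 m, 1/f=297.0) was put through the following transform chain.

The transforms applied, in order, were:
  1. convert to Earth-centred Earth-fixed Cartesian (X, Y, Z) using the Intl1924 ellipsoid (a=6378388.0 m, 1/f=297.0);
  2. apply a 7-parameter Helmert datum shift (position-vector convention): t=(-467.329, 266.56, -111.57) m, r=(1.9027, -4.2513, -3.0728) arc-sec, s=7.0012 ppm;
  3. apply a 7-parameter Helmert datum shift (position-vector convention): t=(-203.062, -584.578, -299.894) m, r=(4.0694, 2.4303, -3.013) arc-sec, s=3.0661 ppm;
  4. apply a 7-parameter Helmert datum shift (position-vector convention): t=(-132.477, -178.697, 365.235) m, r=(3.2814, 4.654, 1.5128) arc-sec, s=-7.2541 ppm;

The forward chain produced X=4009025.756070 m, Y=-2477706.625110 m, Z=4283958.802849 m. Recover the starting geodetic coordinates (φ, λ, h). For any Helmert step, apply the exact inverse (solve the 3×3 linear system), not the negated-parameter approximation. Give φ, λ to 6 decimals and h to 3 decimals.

start: X=4009025.7561, Y=-2477706.6251, Z=4283958.8028 m
→ Helmert⁻¹: X=4009072.4901, Y=-2477507.1552, Z=4283754.5132
→ Helmert⁻¹: X=4009248.9610, Y=-2476771.8961, Z=4284137.3748
→ Helmert⁻¹: X=4009813.4173, Y=-2476921.8589, Z=4284159.1528
→ geod (Bowring, a=6378388.000): φ=42.46263900°, λ=-31.70424700°, h=638.2430 m

φ=42.462639°, λ=-31.704247°, h=638.243 m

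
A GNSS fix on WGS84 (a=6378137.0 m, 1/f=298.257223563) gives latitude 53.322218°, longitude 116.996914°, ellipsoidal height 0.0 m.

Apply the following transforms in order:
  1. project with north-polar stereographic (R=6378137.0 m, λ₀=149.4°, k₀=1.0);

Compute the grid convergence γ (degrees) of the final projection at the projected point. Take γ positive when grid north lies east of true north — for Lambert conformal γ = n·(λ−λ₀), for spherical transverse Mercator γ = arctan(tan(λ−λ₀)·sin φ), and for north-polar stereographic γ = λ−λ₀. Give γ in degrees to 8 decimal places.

start: φ=53.322218°, λ=116.996914°, h=0.000 m
→ into stereo (λ₀=149.4°): φ=53.32221800°, λ−λ₀=-32.40308600°
convergence γ = -32.40308600°

-32.40308600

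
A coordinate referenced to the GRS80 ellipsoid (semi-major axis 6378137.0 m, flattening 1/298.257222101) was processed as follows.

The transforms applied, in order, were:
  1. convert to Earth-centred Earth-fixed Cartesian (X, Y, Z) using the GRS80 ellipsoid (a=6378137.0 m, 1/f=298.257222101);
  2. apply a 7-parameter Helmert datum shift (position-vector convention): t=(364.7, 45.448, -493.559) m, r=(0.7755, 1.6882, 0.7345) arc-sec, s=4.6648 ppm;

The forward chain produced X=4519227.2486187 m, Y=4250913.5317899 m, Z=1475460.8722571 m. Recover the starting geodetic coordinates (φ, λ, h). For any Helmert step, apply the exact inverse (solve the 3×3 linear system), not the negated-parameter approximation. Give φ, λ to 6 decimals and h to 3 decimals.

φ=13.469152°, λ=43.249551°, h=165.420 m

start: X=4519227.2486, Y=4250913.5318, Z=1475460.8723 m
→ Helmert⁻¹: X=4518844.5259, Y=4250837.7123, Z=1475968.5493
→ geod (Bowring, a=6378137.000): φ=13.46915200°, λ=43.24955100°, h=165.4200 m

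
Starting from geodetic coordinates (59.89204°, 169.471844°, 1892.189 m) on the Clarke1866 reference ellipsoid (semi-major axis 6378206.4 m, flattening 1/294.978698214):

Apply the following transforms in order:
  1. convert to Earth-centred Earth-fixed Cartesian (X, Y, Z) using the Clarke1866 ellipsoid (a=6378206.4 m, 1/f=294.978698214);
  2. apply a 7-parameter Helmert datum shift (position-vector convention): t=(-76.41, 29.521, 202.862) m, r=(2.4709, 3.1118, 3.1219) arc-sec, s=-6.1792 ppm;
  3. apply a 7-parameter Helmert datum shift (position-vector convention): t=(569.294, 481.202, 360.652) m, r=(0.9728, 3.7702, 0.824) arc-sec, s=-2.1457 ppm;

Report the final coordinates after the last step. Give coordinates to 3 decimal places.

X=-3153881.981 m, Y=586622.938 m, Z=5496525.425 m

start: φ=59.892040°, λ=169.471844°, h=1892.189 m
→ ECEF (a=6378206.400, f=1/294.978698214): X=-3154573.2848, Y=586269.2007, Z=5495892.6250
→ Helmert 7p (PV): X=-3154556.1625, Y=586181.5172, Z=5496116.1408
→ Helmert 7p (PV): X=-3153881.9813, Y=586622.9384, Z=5496525.4246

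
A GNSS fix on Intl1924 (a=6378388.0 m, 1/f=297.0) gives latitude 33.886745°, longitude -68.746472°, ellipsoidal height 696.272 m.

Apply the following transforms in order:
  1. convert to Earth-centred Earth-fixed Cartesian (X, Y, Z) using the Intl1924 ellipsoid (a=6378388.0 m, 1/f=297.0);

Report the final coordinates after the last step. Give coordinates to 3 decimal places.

X=1921618.263 m, Y=-4940532.556 m, Z=3536467.158 m

start: φ=33.886745°, λ=-68.746472°, h=696.272 m
→ ECEF (a=6378388.000, f=1/297.0): X=1921618.2632, Y=-4940532.5561, Z=3536467.1582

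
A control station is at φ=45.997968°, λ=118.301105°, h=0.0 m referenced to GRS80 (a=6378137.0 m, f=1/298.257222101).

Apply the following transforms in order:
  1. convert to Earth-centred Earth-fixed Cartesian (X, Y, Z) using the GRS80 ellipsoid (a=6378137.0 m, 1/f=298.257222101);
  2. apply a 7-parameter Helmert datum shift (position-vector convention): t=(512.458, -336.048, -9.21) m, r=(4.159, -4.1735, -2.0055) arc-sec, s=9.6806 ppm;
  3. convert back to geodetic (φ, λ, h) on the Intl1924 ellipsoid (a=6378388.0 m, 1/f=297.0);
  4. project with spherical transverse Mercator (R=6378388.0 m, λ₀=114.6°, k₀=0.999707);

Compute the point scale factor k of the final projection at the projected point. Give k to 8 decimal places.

start: φ=45.997968°, λ=118.301105°, h=0.000 m
→ ECEF (a=6378137.000, f=1/298.257222101): X=-2104307.6223, Y=3907942.8064, Z=4565090.6427
→ Helmert 7p (PV): X=-2103869.9078, Y=3907573.0013, Z=4565161.8453
→ geod (Bowring, a=6378388.000): φ=46.00268493°, λ=118.29839295°, h=-522.9121 m
→ into tm (λ₀=114.6°): φ=46.00268493°, λ−λ₀=3.69839295°
scale k = 1.00071202

1.00071202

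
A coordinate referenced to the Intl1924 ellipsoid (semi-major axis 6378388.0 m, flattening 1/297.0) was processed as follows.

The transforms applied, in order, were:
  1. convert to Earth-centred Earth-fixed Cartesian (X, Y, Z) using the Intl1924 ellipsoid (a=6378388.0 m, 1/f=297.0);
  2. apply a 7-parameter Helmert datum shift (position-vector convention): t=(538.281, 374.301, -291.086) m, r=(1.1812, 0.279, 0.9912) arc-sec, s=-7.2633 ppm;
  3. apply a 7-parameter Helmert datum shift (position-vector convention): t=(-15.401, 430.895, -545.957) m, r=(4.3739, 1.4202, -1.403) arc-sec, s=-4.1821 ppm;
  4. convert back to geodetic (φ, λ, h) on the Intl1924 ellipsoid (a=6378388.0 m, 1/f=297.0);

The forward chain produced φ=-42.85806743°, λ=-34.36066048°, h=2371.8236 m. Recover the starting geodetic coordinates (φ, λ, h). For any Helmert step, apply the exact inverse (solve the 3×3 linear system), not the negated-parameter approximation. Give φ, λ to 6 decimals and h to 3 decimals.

φ=-42.851142°, λ=-34.373213°, h=1891.751 m

start: φ=-42.858067°, λ=-34.360660°, h=2371.824 m
→ ECEF (a=6378388.000, f=1/297.0): X=3867181.0153, Y=-2644015.8567, Z=-4317645.3775
→ Helmert⁻¹: X=3867260.3014, Y=-2644523.0501, Z=-4317034.7700
→ Helmert⁻¹: X=3866743.2345, Y=-2644959.8638, Z=-4316754.6611
→ geod (Bowring, a=6378388.000): φ=-42.85114200°, λ=-34.37321300°, h=1891.7510 m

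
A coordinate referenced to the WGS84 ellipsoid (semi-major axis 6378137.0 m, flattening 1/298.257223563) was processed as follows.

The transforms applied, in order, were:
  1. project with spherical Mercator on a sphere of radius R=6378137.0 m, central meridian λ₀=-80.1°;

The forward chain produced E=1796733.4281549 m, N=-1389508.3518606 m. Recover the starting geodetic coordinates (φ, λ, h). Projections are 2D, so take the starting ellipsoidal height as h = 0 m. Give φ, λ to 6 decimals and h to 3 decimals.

φ=-12.384586°, λ=-63.959669°, h=0.000 m

start: E=1796733.4282, N=-1389508.3519 m
→ merc⁻¹: φ=-12.38458600°, λ=-63.95966900°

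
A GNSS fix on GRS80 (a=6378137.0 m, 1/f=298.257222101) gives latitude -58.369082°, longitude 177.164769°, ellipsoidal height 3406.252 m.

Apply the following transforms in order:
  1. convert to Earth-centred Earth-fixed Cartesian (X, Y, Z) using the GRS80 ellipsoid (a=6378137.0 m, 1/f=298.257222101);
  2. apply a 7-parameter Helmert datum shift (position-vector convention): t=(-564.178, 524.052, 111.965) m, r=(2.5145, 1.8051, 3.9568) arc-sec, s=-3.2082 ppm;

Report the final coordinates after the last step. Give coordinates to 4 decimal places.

X=-3351414.9948 m, Y=166472.5905 m, Z=-5410149.1333 m

start: φ=-58.369082°, λ=177.164769°, h=3406.252 m
→ ECEF (a=6378137.000, f=1/298.257222101): X=-3350811.0360, Y=165947.3947, Z=-5410309.8027
→ Helmert 7p (PV): X=-3351414.9948, Y=166472.5905, Z=-5410149.1333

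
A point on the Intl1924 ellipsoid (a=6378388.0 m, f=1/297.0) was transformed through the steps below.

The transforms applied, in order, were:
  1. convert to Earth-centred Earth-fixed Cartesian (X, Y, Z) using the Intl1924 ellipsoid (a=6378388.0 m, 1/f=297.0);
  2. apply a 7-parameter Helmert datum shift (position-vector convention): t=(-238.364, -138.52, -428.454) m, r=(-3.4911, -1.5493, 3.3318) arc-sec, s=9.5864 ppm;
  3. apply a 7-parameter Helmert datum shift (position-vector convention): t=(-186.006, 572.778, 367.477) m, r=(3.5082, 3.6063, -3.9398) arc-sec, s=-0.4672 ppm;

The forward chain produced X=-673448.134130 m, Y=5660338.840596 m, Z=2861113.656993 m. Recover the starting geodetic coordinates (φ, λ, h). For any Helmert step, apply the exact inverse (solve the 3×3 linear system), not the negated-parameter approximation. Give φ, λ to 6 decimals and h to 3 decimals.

φ=26.810845°, λ=96.781698°, h=3495.241 m

start: X=-673448.1341, Y=5660338.8406, Z=2861113.6570 m
→ Helmert⁻¹: X=-673420.5638, Y=5659804.4985, Z=2860639.4793
→ Helmert⁻¹: X=-673062.8321, Y=5659851.2067, Z=2861141.3566
→ geod (Bowring, a=6378388.000): φ=26.81084500°, λ=96.78169800°, h=3495.2410 m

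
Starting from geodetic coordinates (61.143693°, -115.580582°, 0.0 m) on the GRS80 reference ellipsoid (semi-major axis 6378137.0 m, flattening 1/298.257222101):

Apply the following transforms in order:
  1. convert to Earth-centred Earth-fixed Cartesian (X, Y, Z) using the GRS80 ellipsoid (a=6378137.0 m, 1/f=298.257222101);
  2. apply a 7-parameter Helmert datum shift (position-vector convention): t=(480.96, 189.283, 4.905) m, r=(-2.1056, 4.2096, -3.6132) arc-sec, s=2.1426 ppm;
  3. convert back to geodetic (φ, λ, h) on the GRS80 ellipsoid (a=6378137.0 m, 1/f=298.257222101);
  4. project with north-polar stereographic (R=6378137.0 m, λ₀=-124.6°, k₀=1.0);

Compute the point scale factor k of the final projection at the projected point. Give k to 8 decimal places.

start: φ=61.143693°, λ=-115.580582°, h=0.000 m
→ ECEF (a=6378137.000, f=1/298.257222101): X=-1332523.5281, Y=-2783611.7547, Z=5563087.6915
→ Helmert 7p (PV): X=-1331980.6489, Y=-2783348.3042, Z=5563160.1270
→ geod (Bowring, a=6378137.000): φ=61.14771673°, λ=-115.57360186°, h=-164.3410 m
→ into stereo (λ₀=-124.6°): φ=61.14771673°, λ−λ₀=9.02639814°
scale k = 1.06617383

1.06617383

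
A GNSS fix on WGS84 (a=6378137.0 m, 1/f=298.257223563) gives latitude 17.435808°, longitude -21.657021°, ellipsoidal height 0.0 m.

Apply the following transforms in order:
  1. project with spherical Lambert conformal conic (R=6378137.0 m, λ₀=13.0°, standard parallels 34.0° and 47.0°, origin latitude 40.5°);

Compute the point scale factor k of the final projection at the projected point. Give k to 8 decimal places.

start: φ=17.435808°, λ=-21.657021°, h=0.000 m
→ into lcc (λ₀=13.0°): φ=17.43580800°, λ−λ₀=-34.65702100°
scale k = 1.07193976

1.07193976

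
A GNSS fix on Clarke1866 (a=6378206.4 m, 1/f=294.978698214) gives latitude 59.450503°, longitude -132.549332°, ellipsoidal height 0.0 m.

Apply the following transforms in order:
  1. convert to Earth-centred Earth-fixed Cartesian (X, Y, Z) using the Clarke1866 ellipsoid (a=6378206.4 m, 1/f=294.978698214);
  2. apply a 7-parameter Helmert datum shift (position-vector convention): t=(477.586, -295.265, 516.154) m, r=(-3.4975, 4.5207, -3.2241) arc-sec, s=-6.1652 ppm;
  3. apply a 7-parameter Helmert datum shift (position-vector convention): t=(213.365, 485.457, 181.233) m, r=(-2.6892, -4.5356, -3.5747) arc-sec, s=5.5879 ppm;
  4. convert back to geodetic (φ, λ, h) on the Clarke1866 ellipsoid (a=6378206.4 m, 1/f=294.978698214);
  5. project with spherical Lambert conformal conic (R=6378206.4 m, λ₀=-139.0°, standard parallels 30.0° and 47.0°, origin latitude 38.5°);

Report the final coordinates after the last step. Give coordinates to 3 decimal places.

E=389325.862 m, N=2378154.007 m

start: φ=59.450503°, λ=-132.549332°, h=0.000 m
→ ECEF (a=6378206.400, f=1/294.978698214): X=-2197797.2700, Y=-2394332.7570, Z=5469416.2131
→ Helmert 7p (PV): X=-2197223.6871, Y=-2394486.1663, Z=5469987.4147
→ Helmert 7p (PV): X=-2197184.3795, Y=-2393904.6940, Z=5470182.1166
→ geod (Bowring, a=6378206.400): φ=59.45963854°, λ=-132.54647465°, h=288.7254 m
→ lcc (R=6378206.4, λ₀=-139.0°): E=389325.8618, N=2378154.0070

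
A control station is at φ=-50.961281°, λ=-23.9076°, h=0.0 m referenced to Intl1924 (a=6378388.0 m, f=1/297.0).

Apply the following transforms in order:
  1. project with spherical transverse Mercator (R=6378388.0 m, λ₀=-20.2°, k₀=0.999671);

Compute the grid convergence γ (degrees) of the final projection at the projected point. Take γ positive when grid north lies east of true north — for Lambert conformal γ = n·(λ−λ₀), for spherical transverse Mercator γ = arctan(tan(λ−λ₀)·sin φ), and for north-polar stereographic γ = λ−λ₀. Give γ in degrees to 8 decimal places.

2.88136377

start: φ=-50.961281°, λ=-23.907600°, h=0.000 m
→ into tm (λ₀=-20.2°): φ=-50.96128100°, λ−λ₀=-3.70760000°
convergence γ = 2.88136377°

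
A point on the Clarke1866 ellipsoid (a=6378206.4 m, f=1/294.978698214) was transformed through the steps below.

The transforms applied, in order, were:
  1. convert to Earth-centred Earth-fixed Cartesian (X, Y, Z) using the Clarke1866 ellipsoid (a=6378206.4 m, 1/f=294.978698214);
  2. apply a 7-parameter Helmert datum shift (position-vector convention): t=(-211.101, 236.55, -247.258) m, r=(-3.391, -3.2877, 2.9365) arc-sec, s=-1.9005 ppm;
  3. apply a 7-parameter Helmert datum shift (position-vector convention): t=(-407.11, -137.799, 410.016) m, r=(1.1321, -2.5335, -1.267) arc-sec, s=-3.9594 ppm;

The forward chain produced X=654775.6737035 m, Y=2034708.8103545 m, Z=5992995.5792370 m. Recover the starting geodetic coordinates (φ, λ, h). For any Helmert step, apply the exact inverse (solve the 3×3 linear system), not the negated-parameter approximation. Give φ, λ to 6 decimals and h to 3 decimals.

start: X=654775.6737, Y=2034708.8104, Z=5992995.5792 m
→ Helmert⁻¹: X=655246.4839, Y=2034891.5819, Z=5992590.0735
→ Helmert⁻¹: X=655583.3172, Y=2034551.0425, Z=5992871.7195
→ geod (Bowring, a=6378206.400): φ=70.49219800°, λ=72.13975900°, h=3666.9280 m

φ=70.492198°, λ=72.139759°, h=3666.928 m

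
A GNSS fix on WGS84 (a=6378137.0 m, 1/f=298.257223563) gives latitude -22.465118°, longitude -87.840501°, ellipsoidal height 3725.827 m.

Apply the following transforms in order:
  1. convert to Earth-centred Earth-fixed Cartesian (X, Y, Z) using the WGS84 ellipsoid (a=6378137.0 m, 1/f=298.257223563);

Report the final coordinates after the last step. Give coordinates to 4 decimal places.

X=222337.1428 m, Y=-5896250.5479 m, Z=-2423511.5550 m

start: φ=-22.465118°, λ=-87.840501°, h=3725.827 m
→ ECEF (a=6378137.000, f=1/298.257223563): X=222337.1428, Y=-5896250.5479, Z=-2423511.5550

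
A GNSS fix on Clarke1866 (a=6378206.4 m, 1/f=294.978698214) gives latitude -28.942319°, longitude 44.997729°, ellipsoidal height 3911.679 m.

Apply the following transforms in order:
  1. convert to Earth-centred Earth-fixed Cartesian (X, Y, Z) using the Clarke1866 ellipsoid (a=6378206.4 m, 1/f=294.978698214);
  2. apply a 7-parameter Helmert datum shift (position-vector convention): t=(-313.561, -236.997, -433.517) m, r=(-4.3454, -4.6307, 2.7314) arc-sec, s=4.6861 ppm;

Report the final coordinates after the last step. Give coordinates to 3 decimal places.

X=3952228.502 m, Y=3951962.827 m, Z=-3070474.190 m

start: φ=-28.942319°, λ=44.997729°, h=3911.679 m
→ ECEF (a=6378206.400, f=1/294.978698214): X=3952506.9542, Y=3952193.6401, Z=-3070031.7599
→ Helmert 7p (PV): X=3952228.5024, Y=3951962.8267, Z=-3070474.1897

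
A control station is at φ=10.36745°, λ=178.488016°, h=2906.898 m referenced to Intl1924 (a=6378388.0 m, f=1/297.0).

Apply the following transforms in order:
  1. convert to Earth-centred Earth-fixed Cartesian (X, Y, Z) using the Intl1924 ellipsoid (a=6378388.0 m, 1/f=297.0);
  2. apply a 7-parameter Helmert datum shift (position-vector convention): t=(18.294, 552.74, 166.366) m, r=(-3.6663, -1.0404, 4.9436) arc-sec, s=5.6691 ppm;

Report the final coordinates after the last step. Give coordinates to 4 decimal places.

start: φ=10.367450°, λ=178.488016°, h=2906.898 m
→ ECEF (a=6378388.000, f=1/297.0): X=-6275610.3905, Y=165646.1570, Z=1140787.5008
→ Helmert 7p (PV): X=-6275637.3978, Y=166069.7034, Z=1140925.7353

X=-6275637.3978 m, Y=166069.7034 m, Z=1140925.7353 m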